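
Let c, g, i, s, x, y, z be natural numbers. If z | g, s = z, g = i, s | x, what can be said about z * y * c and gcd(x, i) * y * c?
z * y * c | gcd(x, i) * y * c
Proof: From s = z and s | x, z | x. From g = i and z | g, z | i. Since z | x, z | gcd(x, i). Then z * y | gcd(x, i) * y. Then z * y * c | gcd(x, i) * y * c.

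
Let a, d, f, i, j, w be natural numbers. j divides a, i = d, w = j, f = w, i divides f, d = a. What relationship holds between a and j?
a = j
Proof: i = d and d = a, thus i = a. f = w and w = j, thus f = j. Because i divides f, i divides j. i = a, so a divides j. Since j divides a, a = j.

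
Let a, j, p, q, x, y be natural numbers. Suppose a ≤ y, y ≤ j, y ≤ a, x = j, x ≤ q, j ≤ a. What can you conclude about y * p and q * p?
y * p ≤ q * p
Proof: a ≤ y and y ≤ a, therefore a = y. Because j ≤ a, j ≤ y. y ≤ j, so j = y. x = j, so x = y. From x ≤ q, y ≤ q. Then y * p ≤ q * p.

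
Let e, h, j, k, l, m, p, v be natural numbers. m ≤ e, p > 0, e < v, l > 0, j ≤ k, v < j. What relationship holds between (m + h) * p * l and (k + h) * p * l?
(m + h) * p * l < (k + h) * p * l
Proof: v < j and j ≤ k, thus v < k. Since e < v, e < k. From m ≤ e, m < k. Then m + h < k + h. Combining with p > 0, by multiplying by a positive, (m + h) * p < (k + h) * p. Combined with l > 0, by multiplying by a positive, (m + h) * p * l < (k + h) * p * l.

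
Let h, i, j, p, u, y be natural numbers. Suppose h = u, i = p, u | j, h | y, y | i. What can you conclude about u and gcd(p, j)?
u | gcd(p, j)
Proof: h = u and h | y, hence u | y. Since y | i, u | i. i = p, so u | p. From u | j, u | gcd(p, j).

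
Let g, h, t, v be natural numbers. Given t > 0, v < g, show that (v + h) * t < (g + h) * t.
Because v < g, v + h < g + h. Since t > 0, (v + h) * t < (g + h) * t.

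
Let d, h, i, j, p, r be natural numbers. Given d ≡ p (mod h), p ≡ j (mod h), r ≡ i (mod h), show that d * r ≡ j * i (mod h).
d ≡ p (mod h) and p ≡ j (mod h), thus d ≡ j (mod h). r ≡ i (mod h), so d * r ≡ j * i (mod h).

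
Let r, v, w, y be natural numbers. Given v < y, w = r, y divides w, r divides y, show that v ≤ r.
From w = r and y divides w, y divides r. Since r divides y, y = r. Since v < y, v < r. Then v ≤ r.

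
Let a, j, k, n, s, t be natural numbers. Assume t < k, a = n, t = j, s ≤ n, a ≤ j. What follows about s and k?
s < k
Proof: a = n and a ≤ j, so n ≤ j. Since s ≤ n, s ≤ j. From t = j and t < k, j < k. s ≤ j, so s < k.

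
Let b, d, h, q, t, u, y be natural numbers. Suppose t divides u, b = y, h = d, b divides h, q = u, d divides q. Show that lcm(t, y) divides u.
From h = d and b divides h, b divides d. Because q = u and d divides q, d divides u. Since b divides d, b divides u. Since b = y, y divides u. Since t divides u, lcm(t, y) divides u.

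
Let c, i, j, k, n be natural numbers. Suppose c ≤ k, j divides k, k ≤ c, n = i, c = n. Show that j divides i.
c = n and n = i, so c = i. k ≤ c and c ≤ k, so k = c. j divides k, so j divides c. c = i, so j divides i.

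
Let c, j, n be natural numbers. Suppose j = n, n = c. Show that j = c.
j = n and n = c. By transitivity, j = c.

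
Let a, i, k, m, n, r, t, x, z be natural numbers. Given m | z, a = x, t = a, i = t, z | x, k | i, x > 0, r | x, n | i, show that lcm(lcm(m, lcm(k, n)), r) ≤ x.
m | z and z | x, thus m | x. i = t and t = a, thus i = a. Since a = x, i = x. Since k | i and n | i, lcm(k, n) | i. Since i = x, lcm(k, n) | x. Since m | x, lcm(m, lcm(k, n)) | x. From r | x, lcm(lcm(m, lcm(k, n)), r) | x. x > 0, so lcm(lcm(m, lcm(k, n)), r) ≤ x.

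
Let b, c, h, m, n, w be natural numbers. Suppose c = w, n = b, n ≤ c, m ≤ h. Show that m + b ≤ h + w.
c = w and n ≤ c, hence n ≤ w. Since n = b, b ≤ w. Since m ≤ h, m + b ≤ h + w.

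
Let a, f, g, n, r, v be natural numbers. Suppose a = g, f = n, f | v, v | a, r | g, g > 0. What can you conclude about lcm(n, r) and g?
lcm(n, r) ≤ g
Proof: Since f | v and v | a, f | a. f = n, so n | a. Since a = g, n | g. r | g, so lcm(n, r) | g. g > 0, so lcm(n, r) ≤ g.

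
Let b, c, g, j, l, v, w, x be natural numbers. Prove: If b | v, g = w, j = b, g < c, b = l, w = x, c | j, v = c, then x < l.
j = b and c | j, hence c | b. v = c and b | v, hence b | c. Since c | b, c = b. Since b = l, c = l. g = w and g < c, thus w < c. From w = x, x < c. Since c = l, x < l.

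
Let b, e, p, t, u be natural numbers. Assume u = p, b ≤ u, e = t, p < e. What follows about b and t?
b < t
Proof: u = p and b ≤ u, therefore b ≤ p. From e = t and p < e, p < t. b ≤ p, so b < t.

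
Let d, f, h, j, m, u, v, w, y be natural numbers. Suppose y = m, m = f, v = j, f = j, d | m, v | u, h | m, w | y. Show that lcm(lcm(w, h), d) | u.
Because m = f and f = j, m = j. From y = m and w | y, w | m. h | m, so lcm(w, h) | m. d | m, so lcm(lcm(w, h), d) | m. m = j, so lcm(lcm(w, h), d) | j. Because v = j and v | u, j | u. lcm(lcm(w, h), d) | j, so lcm(lcm(w, h), d) | u.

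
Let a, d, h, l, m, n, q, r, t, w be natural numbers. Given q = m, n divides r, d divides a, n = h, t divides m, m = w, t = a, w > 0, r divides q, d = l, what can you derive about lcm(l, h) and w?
lcm(l, h) ≤ w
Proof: d = l and d divides a, hence l divides a. t = a and t divides m, so a divides m. l divides a, so l divides m. n divides r and r divides q, so n divides q. Since q = m, n divides m. n = h, so h divides m. l divides m, so lcm(l, h) divides m. Since m = w, lcm(l, h) divides w. Since w > 0, lcm(l, h) ≤ w.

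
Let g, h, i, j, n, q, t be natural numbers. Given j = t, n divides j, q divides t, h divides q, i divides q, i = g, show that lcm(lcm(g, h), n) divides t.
i = g and i divides q, therefore g divides q. From h divides q, lcm(g, h) divides q. Because q divides t, lcm(g, h) divides t. j = t and n divides j, thus n divides t. Since lcm(g, h) divides t, lcm(lcm(g, h), n) divides t.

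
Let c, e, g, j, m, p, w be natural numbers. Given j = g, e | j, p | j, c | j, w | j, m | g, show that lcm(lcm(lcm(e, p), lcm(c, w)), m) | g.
Since e | j and p | j, lcm(e, p) | j. c | j and w | j, therefore lcm(c, w) | j. lcm(e, p) | j, so lcm(lcm(e, p), lcm(c, w)) | j. Since j = g, lcm(lcm(e, p), lcm(c, w)) | g. Since m | g, lcm(lcm(lcm(e, p), lcm(c, w)), m) | g.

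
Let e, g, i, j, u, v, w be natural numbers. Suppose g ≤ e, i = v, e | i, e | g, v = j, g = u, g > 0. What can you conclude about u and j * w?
u | j * w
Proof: From e | g and g > 0, e ≤ g. Since g ≤ e, e = g. g = u, so e = u. i = v and v = j, therefore i = j. e | i, so e | j. e = u, so u | j. Then u | j * w.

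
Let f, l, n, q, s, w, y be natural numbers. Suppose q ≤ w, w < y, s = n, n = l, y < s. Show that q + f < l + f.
Because q ≤ w and w < y, q < y. s = n and n = l, thus s = l. y < s, so y < l. Since q < y, q < l. Then q + f < l + f.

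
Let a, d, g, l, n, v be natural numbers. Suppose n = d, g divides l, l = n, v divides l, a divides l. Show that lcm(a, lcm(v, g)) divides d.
Since l = n and n = d, l = d. Because v divides l and g divides l, lcm(v, g) divides l. a divides l, so lcm(a, lcm(v, g)) divides l. Since l = d, lcm(a, lcm(v, g)) divides d.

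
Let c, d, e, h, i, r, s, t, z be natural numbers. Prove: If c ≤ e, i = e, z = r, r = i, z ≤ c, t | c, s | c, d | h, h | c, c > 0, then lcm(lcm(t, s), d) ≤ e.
z = r and r = i, thus z = i. Since z ≤ c, i ≤ c. i = e, so e ≤ c. Since c ≤ e, c = e. Because t | c and s | c, lcm(t, s) | c. Since d | h and h | c, d | c. lcm(t, s) | c, so lcm(lcm(t, s), d) | c. Since c > 0, lcm(lcm(t, s), d) ≤ c. Since c = e, lcm(lcm(t, s), d) ≤ e.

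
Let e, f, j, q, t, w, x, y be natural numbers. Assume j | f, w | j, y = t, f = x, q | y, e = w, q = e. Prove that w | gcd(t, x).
y = t and q | y, so q | t. Since q = e, e | t. Since e = w, w | t. From f = x and j | f, j | x. Since w | j, w | x. w | t, so w | gcd(t, x).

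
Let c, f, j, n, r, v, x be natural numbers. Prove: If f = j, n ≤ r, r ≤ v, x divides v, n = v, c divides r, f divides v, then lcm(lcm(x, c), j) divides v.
Since n = v and n ≤ r, v ≤ r. r ≤ v, so r = v. c divides r, so c divides v. Since x divides v, lcm(x, c) divides v. f = j and f divides v, so j divides v. Since lcm(x, c) divides v, lcm(lcm(x, c), j) divides v.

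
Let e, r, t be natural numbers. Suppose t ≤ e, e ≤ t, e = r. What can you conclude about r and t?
r = t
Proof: t ≤ e and e ≤ t, therefore t = e. e = r, so t = r. Then r = t.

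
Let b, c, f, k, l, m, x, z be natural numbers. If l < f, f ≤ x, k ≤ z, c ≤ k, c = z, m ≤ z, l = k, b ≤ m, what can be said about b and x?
b < x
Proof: c = z and c ≤ k, therefore z ≤ k. k ≤ z, so z = k. b ≤ m and m ≤ z, hence b ≤ z. Since z = k, b ≤ k. l = k and l < f, therefore k < f. f ≤ x, so k < x. From b ≤ k, b < x.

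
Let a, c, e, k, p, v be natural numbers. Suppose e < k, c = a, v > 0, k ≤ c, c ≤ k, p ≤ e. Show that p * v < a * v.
From k ≤ c and c ≤ k, k = c. p ≤ e and e < k, therefore p < k. k = c, so p < c. Since c = a, p < a. Since v > 0, p * v < a * v.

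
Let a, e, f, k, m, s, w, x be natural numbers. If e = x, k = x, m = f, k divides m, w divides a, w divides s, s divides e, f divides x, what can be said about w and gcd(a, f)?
w divides gcd(a, f)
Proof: m = f and k divides m, so k divides f. k = x, so x divides f. From f divides x, x = f. e = x, so e = f. Because w divides s and s divides e, w divides e. e = f, so w divides f. Because w divides a, w divides gcd(a, f).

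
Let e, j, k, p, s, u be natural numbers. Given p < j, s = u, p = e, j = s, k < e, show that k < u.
j = s and s = u, thus j = u. p = e and p < j, hence e < j. k < e, so k < j. j = u, so k < u.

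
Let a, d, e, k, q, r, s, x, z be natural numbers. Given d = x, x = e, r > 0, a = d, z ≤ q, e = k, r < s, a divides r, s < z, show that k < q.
Because d = x and x = e, d = e. Since e = k, d = k. Because a = d and a divides r, d divides r. Since r > 0, d ≤ r. r < s and s < z, thus r < z. z ≤ q, so r < q. Because d ≤ r, d < q. d = k, so k < q.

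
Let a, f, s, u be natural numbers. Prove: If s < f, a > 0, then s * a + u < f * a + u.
s < f and a > 0. By multiplying by a positive, s * a < f * a. Then s * a + u < f * a + u.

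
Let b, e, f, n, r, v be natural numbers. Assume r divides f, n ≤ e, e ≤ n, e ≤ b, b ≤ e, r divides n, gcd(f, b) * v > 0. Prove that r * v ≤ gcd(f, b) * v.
n ≤ e and e ≤ n, hence n = e. e ≤ b and b ≤ e, therefore e = b. n = e, so n = b. Because r divides n, r divides b. Since r divides f, r divides gcd(f, b). Then r * v divides gcd(f, b) * v. Because gcd(f, b) * v > 0, r * v ≤ gcd(f, b) * v.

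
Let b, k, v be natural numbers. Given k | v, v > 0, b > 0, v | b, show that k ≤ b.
k | v and v > 0, so k ≤ v. Because v | b and b > 0, v ≤ b. k ≤ v, so k ≤ b.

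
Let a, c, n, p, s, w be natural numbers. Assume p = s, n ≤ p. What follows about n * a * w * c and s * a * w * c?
n * a * w * c ≤ s * a * w * c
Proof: Since p = s and n ≤ p, n ≤ s. By multiplying by a non-negative, n * a ≤ s * a. By multiplying by a non-negative, n * a * w ≤ s * a * w. By multiplying by a non-negative, n * a * w * c ≤ s * a * w * c.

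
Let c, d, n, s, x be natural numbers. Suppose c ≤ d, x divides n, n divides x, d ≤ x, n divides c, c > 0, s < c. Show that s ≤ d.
Because x divides n and n divides x, x = n. Since d ≤ x, d ≤ n. n divides c and c > 0, thus n ≤ c. Since d ≤ n, d ≤ c. c ≤ d, so c = d. Since s < c, s < d. Then s ≤ d.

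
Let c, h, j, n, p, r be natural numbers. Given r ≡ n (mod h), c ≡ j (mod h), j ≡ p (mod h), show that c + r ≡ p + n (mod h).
From c ≡ j (mod h) and j ≡ p (mod h), c ≡ p (mod h). Since r ≡ n (mod h), by adding congruences, c + r ≡ p + n (mod h).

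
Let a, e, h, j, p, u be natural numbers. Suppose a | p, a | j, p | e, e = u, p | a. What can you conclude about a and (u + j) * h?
a | (u + j) * h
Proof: p | a and a | p, thus p = a. p | e, so a | e. Since e = u, a | u. Since a | j, a | u + j. Then a | (u + j) * h.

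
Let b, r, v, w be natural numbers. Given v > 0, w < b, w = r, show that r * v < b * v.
w = r and w < b, hence r < b. Combining with v > 0, by multiplying by a positive, r * v < b * v.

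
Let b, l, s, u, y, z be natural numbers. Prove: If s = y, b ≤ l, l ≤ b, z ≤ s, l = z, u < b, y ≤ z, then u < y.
From b ≤ l and l ≤ b, b = l. l = z, so b = z. s = y and z ≤ s, therefore z ≤ y. From y ≤ z, z = y. b = z, so b = y. Since u < b, u < y.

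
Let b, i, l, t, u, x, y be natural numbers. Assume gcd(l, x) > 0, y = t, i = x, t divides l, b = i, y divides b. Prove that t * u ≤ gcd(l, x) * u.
b = i and i = x, therefore b = x. y = t and y divides b, hence t divides b. b = x, so t divides x. t divides l, so t divides gcd(l, x). gcd(l, x) > 0, so t ≤ gcd(l, x). By multiplying by a non-negative, t * u ≤ gcd(l, x) * u.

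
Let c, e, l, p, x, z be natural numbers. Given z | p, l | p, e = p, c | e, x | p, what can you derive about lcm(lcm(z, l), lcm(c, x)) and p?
lcm(lcm(z, l), lcm(c, x)) | p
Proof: Because z | p and l | p, lcm(z, l) | p. e = p and c | e, thus c | p. Since x | p, lcm(c, x) | p. Since lcm(z, l) | p, lcm(lcm(z, l), lcm(c, x)) | p.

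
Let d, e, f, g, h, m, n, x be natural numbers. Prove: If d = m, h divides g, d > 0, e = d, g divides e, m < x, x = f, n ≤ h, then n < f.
Because e = d and g divides e, g divides d. Since h divides g, h divides d. d > 0, so h ≤ d. Since n ≤ h, n ≤ d. Since d = m, n ≤ m. Since x = f and m < x, m < f. n ≤ m, so n < f.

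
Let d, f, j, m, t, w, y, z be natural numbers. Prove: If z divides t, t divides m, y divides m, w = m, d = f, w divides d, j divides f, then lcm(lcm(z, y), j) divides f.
z divides t and t divides m, thus z divides m. y divides m, so lcm(z, y) divides m. d = f and w divides d, hence w divides f. w = m, so m divides f. Since lcm(z, y) divides m, lcm(z, y) divides f. Since j divides f, lcm(lcm(z, y), j) divides f.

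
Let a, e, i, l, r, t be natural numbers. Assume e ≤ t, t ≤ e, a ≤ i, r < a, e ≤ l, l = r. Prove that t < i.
e ≤ t and t ≤ e, therefore e = t. l = r and e ≤ l, so e ≤ r. e = t, so t ≤ r. From r < a and a ≤ i, r < i. Since t ≤ r, t < i.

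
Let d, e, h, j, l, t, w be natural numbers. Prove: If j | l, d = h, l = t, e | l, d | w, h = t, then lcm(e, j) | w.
From e | l and j | l, lcm(e, j) | l. Because l = t, lcm(e, j) | t. d = h and h = t, hence d = t. Since d | w, t | w. Since lcm(e, j) | t, lcm(e, j) | w.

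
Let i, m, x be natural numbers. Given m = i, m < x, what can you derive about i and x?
i < x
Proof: From m = i and m < x, by substitution, i < x.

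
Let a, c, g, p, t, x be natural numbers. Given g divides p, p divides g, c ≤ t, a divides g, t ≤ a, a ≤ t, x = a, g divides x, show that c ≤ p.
x = a and g divides x, hence g divides a. a divides g, so a = g. Because g divides p and p divides g, g = p. Since a = g, a = p. t ≤ a and a ≤ t, thus t = a. From c ≤ t, c ≤ a. Since a = p, c ≤ p.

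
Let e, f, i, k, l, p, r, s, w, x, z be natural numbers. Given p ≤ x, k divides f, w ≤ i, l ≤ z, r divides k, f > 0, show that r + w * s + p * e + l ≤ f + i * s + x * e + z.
r divides k and k divides f, so r divides f. f > 0, so r ≤ f. w ≤ i. By multiplying by a non-negative, w * s ≤ i * s. Since r ≤ f, r + w * s ≤ f + i * s. From p ≤ x, by multiplying by a non-negative, p * e ≤ x * e. Since l ≤ z, p * e + l ≤ x * e + z. r + w * s ≤ f + i * s, so r + w * s + p * e + l ≤ f + i * s + x * e + z.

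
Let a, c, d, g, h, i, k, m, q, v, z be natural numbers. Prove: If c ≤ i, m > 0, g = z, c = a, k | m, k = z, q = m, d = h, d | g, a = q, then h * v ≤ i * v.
g = z and d | g, therefore d | z. k = z and k | m, thus z | m. Since d | z, d | m. Since m > 0, d ≤ m. Since d = h, h ≤ m. c = a and a = q, thus c = q. Since q = m, c = m. Since c ≤ i, m ≤ i. Since h ≤ m, h ≤ i. Then h * v ≤ i * v.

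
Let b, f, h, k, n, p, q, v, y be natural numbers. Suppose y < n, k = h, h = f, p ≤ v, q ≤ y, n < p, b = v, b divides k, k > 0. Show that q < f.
k = h and h = f, therefore k = f. Because y < n and n < p, y < p. b = v and b divides k, thus v divides k. Since k > 0, v ≤ k. p ≤ v, so p ≤ k. Since y < p, y < k. q ≤ y, so q < k. Since k = f, q < f.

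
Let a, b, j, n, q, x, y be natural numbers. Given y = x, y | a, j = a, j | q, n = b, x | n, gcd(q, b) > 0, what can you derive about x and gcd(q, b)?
x ≤ gcd(q, b)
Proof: y = x and y | a, so x | a. j = a and j | q, so a | q. Since x | a, x | q. From n = b and x | n, x | b. Since x | q, x | gcd(q, b). gcd(q, b) > 0, so x ≤ gcd(q, b).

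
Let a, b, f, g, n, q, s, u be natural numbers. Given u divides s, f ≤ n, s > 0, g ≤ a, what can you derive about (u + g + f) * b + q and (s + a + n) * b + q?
(u + g + f) * b + q ≤ (s + a + n) * b + q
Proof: u divides s and s > 0, thus u ≤ s. From g ≤ a and f ≤ n, g + f ≤ a + n. Since u ≤ s, u + g + f ≤ s + a + n. By multiplying by a non-negative, (u + g + f) * b ≤ (s + a + n) * b. Then (u + g + f) * b + q ≤ (s + a + n) * b + q.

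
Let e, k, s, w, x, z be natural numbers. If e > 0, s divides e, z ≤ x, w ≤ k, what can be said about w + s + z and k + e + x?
w + s + z ≤ k + e + x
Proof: s divides e and e > 0, therefore s ≤ e. Since w ≤ k, w + s ≤ k + e. Since z ≤ x, w + s + z ≤ k + e + x.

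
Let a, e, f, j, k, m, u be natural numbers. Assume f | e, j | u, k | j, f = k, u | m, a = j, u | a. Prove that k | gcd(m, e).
a = j and u | a, hence u | j. j | u, so u = j. u | m, so j | m. k | j, so k | m. Since f = k and f | e, k | e. k | m, so k | gcd(m, e).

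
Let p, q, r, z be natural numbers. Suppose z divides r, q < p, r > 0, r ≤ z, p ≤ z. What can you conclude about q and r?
q < r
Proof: z divides r and r > 0, hence z ≤ r. Since r ≤ z, z = r. q < p and p ≤ z, hence q < z. Since z = r, q < r.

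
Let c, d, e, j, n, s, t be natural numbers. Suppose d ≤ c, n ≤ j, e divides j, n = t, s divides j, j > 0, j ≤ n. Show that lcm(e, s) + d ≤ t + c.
From j ≤ n and n ≤ j, j = n. Since n = t, j = t. e divides j and s divides j, so lcm(e, s) divides j. Because j > 0, lcm(e, s) ≤ j. Since j = t, lcm(e, s) ≤ t. Since d ≤ c, lcm(e, s) + d ≤ t + c.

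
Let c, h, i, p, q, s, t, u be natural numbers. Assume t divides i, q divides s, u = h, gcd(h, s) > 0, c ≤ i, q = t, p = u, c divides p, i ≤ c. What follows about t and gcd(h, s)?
t ≤ gcd(h, s)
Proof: i ≤ c and c ≤ i, thus i = c. Since t divides i, t divides c. p = u and u = h, thus p = h. Since c divides p, c divides h. t divides c, so t divides h. q = t and q divides s, therefore t divides s. t divides h, so t divides gcd(h, s). Since gcd(h, s) > 0, t ≤ gcd(h, s).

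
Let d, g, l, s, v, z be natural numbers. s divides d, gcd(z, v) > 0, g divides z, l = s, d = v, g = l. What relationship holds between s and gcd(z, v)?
s ≤ gcd(z, v)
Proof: From g = l and l = s, g = s. Since g divides z, s divides z. d = v and s divides d, thus s divides v. s divides z, so s divides gcd(z, v). gcd(z, v) > 0, so s ≤ gcd(z, v).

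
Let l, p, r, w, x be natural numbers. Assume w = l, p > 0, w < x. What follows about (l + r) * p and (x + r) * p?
(l + r) * p < (x + r) * p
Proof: Because w = l and w < x, l < x. Then l + r < x + r. Since p > 0, by multiplying by a positive, (l + r) * p < (x + r) * p.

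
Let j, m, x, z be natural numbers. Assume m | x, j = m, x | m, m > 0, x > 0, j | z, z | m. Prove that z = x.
Since j = m and j | z, m | z. Because z | m, z = m. From m | x and x > 0, m ≤ x. Because x | m and m > 0, x ≤ m. m ≤ x, so m = x. Because z = m, z = x.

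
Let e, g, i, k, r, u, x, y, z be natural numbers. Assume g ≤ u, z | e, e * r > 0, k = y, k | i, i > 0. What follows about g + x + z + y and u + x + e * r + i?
g + x + z + y ≤ u + x + e * r + i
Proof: Since g ≤ u, g + x ≤ u + x. z | e, thus z | e * r. e * r > 0, so z ≤ e * r. k = y and k | i, thus y | i. Since i > 0, y ≤ i. z ≤ e * r, so z + y ≤ e * r + i. Because g + x ≤ u + x, g + x + z + y ≤ u + x + e * r + i.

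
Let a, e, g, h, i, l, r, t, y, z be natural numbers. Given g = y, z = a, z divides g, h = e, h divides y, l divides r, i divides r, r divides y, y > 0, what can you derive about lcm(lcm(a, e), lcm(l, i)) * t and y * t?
lcm(lcm(a, e), lcm(l, i)) * t ≤ y * t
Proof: z = a and z divides g, so a divides g. g = y, so a divides y. h = e and h divides y, hence e divides y. Since a divides y, lcm(a, e) divides y. From l divides r and i divides r, lcm(l, i) divides r. Because r divides y, lcm(l, i) divides y. Because lcm(a, e) divides y, lcm(lcm(a, e), lcm(l, i)) divides y. Since y > 0, lcm(lcm(a, e), lcm(l, i)) ≤ y. By multiplying by a non-negative, lcm(lcm(a, e), lcm(l, i)) * t ≤ y * t.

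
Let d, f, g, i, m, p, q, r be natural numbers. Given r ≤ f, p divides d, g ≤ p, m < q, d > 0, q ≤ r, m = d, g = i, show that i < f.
Because p divides d and d > 0, p ≤ d. m < q and q ≤ r, thus m < r. Since m = d, d < r. Since p ≤ d, p < r. From g ≤ p, g < r. From r ≤ f, g < f. g = i, so i < f.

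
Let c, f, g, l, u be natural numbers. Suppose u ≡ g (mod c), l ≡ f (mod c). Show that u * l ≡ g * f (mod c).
u ≡ g (mod c) and l ≡ f (mod c). By multiplying congruences, u * l ≡ g * f (mod c).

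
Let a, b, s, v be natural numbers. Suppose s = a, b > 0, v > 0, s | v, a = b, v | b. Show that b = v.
Because s = a and s | v, a | v. a = b, so b | v. v > 0, so b ≤ v. v | b and b > 0, thus v ≤ b. b ≤ v, so b = v.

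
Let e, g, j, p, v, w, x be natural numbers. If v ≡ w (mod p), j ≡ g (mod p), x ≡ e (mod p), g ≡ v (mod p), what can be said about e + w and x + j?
e + w ≡ x + j (mod p)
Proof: j ≡ g (mod p) and g ≡ v (mod p), so j ≡ v (mod p). Since v ≡ w (mod p), j ≡ w (mod p). x ≡ e (mod p), so x + j ≡ e + w (mod p). Then e + w ≡ x + j (mod p).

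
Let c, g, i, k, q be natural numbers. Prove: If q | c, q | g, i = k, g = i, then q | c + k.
g = i and i = k, thus g = k. q | g, so q | k. Since q | c, q | c + k.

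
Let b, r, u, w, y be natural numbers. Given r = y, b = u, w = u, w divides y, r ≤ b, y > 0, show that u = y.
w = u and w divides y, so u divides y. Since y > 0, u ≤ y. From b = u and r ≤ b, r ≤ u. r = y, so y ≤ u. u ≤ y, so u = y.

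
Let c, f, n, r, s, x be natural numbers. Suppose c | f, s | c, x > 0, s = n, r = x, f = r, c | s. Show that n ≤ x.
c | s and s | c, hence c = s. From f = r and c | f, c | r. r = x, so c | x. Since c = s, s | x. x > 0, so s ≤ x. s = n, so n ≤ x.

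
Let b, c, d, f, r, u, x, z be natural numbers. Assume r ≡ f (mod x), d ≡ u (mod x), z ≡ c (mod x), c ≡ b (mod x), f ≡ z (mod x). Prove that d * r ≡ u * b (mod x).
r ≡ f (mod x) and f ≡ z (mod x), hence r ≡ z (mod x). Since z ≡ c (mod x), r ≡ c (mod x). Because c ≡ b (mod x), r ≡ b (mod x). Since d ≡ u (mod x), d * r ≡ u * b (mod x).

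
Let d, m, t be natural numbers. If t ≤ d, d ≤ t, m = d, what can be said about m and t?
m = t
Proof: d ≤ t and t ≤ d, thus d = t. Since m = d, m = t.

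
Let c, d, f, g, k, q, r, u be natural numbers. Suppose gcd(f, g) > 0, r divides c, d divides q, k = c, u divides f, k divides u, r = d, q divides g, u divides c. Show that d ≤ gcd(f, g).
k = c and k divides u, so c divides u. From u divides c, c = u. Because r = d and r divides c, d divides c. Because c = u, d divides u. u divides f, so d divides f. Because d divides q and q divides g, d divides g. Since d divides f, d divides gcd(f, g). From gcd(f, g) > 0, d ≤ gcd(f, g).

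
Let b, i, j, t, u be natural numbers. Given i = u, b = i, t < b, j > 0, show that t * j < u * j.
From b = i and t < b, t < i. i = u, so t < u. From j > 0, t * j < u * j.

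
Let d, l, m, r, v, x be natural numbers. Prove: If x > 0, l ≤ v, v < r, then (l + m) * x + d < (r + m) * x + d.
l ≤ v and v < r, thus l < r. Then l + m < r + m. Combining with x > 0, by multiplying by a positive, (l + m) * x < (r + m) * x. Then (l + m) * x + d < (r + m) * x + d.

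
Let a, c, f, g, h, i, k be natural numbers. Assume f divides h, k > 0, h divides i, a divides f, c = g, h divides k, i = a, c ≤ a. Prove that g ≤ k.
Since c = g and c ≤ a, g ≤ a. Because i = a and h divides i, h divides a. From a divides f and f divides h, a divides h. h divides a, so h = a. Since h divides k, a divides k. k > 0, so a ≤ k. Since g ≤ a, g ≤ k.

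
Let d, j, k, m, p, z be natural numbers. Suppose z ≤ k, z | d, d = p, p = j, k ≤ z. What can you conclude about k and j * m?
k | j * m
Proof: Because z ≤ k and k ≤ z, z = k. Because d = p and p = j, d = j. Since z | d, z | j. Since z = k, k | j. Then k | j * m.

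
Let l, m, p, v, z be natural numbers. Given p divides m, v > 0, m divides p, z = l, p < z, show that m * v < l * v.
From p divides m and m divides p, p = m. z = l and p < z, thus p < l. Since p = m, m < l. From v > 0, by multiplying by a positive, m * v < l * v.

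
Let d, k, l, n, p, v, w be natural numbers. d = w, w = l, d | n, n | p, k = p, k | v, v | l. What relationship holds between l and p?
l = p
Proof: d = w and w = l, hence d = l. Since d | n, l | n. n | p, so l | p. k | v and v | l, therefore k | l. k = p, so p | l. l | p, so l = p.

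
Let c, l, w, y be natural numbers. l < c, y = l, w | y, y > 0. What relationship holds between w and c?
w < c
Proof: Since w | y and y > 0, w ≤ y. Since y = l, w ≤ l. l < c, so w < c.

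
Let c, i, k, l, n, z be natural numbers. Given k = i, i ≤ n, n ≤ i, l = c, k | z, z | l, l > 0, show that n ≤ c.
i ≤ n and n ≤ i, so i = n. k = i and k | z, therefore i | z. From z | l, i | l. Since l > 0, i ≤ l. Since i = n, n ≤ l. Since l = c, n ≤ c.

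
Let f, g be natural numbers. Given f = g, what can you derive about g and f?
g = f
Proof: Since f = g, by symmetry, g = f.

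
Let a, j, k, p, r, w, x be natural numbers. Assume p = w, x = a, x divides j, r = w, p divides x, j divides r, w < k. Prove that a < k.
p = w and p divides x, thus w divides x. Since r = w and j divides r, j divides w. x divides j, so x divides w. w divides x, so w = x. x = a, so w = a. w < k, so a < k.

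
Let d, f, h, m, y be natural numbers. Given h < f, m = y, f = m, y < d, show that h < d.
Because f = m and m = y, f = y. Since h < f, h < y. y < d, so h < d.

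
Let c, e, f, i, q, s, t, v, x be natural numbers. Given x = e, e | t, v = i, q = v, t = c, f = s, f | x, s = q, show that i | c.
s = q and q = v, thus s = v. Because v = i, s = i. Because f = s and f | x, s | x. From x = e, s | e. Since e | t, s | t. Because t = c, s | c. Since s = i, i | c.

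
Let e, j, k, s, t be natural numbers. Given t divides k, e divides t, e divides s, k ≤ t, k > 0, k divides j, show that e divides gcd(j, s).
t divides k and k > 0, hence t ≤ k. Since k ≤ t, t = k. e divides t, so e divides k. k divides j, so e divides j. Since e divides s, e divides gcd(j, s).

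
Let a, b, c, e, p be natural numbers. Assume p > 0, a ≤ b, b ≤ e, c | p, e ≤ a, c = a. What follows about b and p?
b ≤ p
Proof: b ≤ e and e ≤ a, hence b ≤ a. Since a ≤ b, a = b. c = a and c | p, hence a | p. p > 0, so a ≤ p. Since a = b, b ≤ p.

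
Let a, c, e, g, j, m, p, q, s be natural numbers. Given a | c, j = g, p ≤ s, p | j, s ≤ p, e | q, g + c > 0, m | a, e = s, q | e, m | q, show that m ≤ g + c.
Since q | e and e | q, q = e. e = s, so q = s. Because m | q, m | s. p ≤ s and s ≤ p, thus p = s. j = g and p | j, hence p | g. p = s, so s | g. Since m | s, m | g. m | a and a | c, so m | c. m | g, so m | g + c. g + c > 0, so m ≤ g + c.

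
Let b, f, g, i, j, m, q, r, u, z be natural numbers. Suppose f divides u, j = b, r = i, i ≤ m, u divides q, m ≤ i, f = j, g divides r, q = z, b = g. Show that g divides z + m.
j = b and b = g, so j = g. f = j and f divides u, so j divides u. j = g, so g divides u. Because q = z and u divides q, u divides z. Since g divides u, g divides z. i ≤ m and m ≤ i, so i = m. r = i and g divides r, thus g divides i. i = m, so g divides m. Because g divides z, g divides z + m.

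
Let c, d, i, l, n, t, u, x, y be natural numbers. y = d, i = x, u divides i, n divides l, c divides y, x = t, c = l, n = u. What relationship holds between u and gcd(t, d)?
u divides gcd(t, d)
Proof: Because i = x and x = t, i = t. Since u divides i, u divides t. c = l and c divides y, hence l divides y. Since n divides l, n divides y. Since y = d, n divides d. Since n = u, u divides d. Since u divides t, u divides gcd(t, d).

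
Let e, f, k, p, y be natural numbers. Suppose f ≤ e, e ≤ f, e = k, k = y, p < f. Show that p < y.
f ≤ e and e ≤ f, thus f = e. Since e = k, f = k. k = y, so f = y. Since p < f, p < y.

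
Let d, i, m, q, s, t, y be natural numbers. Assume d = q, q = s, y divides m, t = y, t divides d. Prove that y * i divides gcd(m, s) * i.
From d = q and q = s, d = s. t = y and t divides d, so y divides d. Since d = s, y divides s. y divides m, so y divides gcd(m, s). Then y * i divides gcd(m, s) * i.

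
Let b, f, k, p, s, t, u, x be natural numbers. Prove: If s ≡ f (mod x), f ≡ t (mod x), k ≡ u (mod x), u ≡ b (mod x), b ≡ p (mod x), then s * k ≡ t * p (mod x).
s ≡ f (mod x) and f ≡ t (mod x), so s ≡ t (mod x). k ≡ u (mod x) and u ≡ b (mod x), therefore k ≡ b (mod x). b ≡ p (mod x), so k ≡ p (mod x). Combining with s ≡ t (mod x), by multiplying congruences, s * k ≡ t * p (mod x).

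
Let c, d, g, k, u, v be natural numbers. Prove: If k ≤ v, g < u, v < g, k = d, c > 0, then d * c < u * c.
Since k = d and k ≤ v, d ≤ v. v < g and g < u, thus v < u. d ≤ v, so d < u. c > 0, so d * c < u * c.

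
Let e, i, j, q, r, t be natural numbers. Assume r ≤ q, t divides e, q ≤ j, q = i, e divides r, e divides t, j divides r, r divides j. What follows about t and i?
t divides i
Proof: j divides r and r divides j, so j = r. Since q ≤ j, q ≤ r. Since r ≤ q, r = q. Since q = i, r = i. e divides t and t divides e, so e = t. e divides r, so t divides r. r = i, so t divides i.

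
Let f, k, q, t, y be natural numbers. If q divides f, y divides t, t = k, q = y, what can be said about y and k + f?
y divides k + f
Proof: Because t = k and y divides t, y divides k. q = y and q divides f, thus y divides f. Since y divides k, y divides k + f.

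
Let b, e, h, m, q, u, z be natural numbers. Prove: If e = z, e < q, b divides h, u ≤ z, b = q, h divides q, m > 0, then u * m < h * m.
b = q and b divides h, thus q divides h. Since h divides q, q = h. Because e = z and e < q, z < q. Since q = h, z < h. u ≤ z, so u < h. Combined with m > 0, by multiplying by a positive, u * m < h * m.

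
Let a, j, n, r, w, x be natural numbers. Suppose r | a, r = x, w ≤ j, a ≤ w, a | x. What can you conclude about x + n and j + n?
x + n ≤ j + n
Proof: r = x and r | a, so x | a. Because a | x, a = x. a ≤ w and w ≤ j, thus a ≤ j. Since a = x, x ≤ j. Then x + n ≤ j + n.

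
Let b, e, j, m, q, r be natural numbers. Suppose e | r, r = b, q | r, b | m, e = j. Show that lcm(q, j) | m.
e = j and e | r, thus j | r. q | r, so lcm(q, j) | r. r = b, so lcm(q, j) | b. Since b | m, lcm(q, j) | m.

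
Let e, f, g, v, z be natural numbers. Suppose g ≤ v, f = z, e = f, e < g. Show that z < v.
e = f and f = z, thus e = z. e < g and g ≤ v, thus e < v. Since e = z, z < v.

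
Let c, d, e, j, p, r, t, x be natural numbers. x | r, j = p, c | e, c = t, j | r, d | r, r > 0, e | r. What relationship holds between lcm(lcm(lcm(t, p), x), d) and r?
lcm(lcm(lcm(t, p), x), d) ≤ r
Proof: c | e and e | r, thus c | r. From c = t, t | r. Since j = p and j | r, p | r. From t | r, lcm(t, p) | r. x | r, so lcm(lcm(t, p), x) | r. d | r, so lcm(lcm(lcm(t, p), x), d) | r. r > 0, so lcm(lcm(lcm(t, p), x), d) ≤ r.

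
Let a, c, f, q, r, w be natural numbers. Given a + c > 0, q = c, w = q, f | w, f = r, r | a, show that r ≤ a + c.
Because w = q and f | w, f | q. q = c, so f | c. Since f = r, r | c. Since r | a, r | a + c. From a + c > 0, r ≤ a + c.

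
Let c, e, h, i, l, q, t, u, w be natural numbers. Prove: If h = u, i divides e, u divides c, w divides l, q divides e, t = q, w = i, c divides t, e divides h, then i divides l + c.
w = i and w divides l, hence i divides l. h = u and e divides h, thus e divides u. From u divides c, e divides c. Because t = q and c divides t, c divides q. q divides e, so c divides e. e divides c, so e = c. Since i divides e, i divides c. i divides l, so i divides l + c.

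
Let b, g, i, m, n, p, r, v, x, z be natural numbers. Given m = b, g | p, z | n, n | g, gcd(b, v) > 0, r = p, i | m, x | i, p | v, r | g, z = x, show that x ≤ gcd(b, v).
x | i and i | m, thus x | m. Since m = b, x | b. r = p and r | g, hence p | g. g | p, so g = p. n | g, so n | p. p | v, so n | v. Because z | n, z | v. Since z = x, x | v. x | b, so x | gcd(b, v). Since gcd(b, v) > 0, x ≤ gcd(b, v).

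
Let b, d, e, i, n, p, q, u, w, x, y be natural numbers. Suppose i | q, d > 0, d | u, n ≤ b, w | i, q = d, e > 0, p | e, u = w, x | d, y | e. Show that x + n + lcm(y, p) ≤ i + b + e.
u = w and d | u, so d | w. Since w | i, d | i. q = d and i | q, thus i | d. Since d | i, d = i. x | d and d > 0, so x ≤ d. d = i, so x ≤ i. From y | e and p | e, lcm(y, p) | e. e > 0, so lcm(y, p) ≤ e. Since n ≤ b, n + lcm(y, p) ≤ b + e. x ≤ i, so x + n + lcm(y, p) ≤ i + b + e.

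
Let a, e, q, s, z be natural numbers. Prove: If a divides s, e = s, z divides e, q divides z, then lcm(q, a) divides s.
q divides z and z divides e, so q divides e. Since e = s, q divides s. Since a divides s, lcm(q, a) divides s.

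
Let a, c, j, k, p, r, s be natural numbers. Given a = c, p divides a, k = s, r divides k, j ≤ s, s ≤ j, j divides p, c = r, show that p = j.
s ≤ j and j ≤ s, so s = j. k = s, so k = j. a = c and c = r, thus a = r. p divides a, so p divides r. r divides k, so p divides k. k = j, so p divides j. j divides p, so p = j.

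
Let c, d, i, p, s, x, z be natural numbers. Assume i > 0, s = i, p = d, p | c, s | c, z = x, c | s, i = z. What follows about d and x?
d ≤ x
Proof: Because i = z and z = x, i = x. Because c | s and s | c, c = s. Because p | c, p | s. s = i, so p | i. Since i > 0, p ≤ i. Since i = x, p ≤ x. Since p = d, d ≤ x.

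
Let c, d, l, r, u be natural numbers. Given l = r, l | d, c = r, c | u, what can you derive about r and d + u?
r | d + u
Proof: l = r and l | d, thus r | d. From c = r and c | u, r | u. Since r | d, r | d + u.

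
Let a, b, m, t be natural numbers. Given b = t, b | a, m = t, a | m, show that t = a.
b = t and b | a, so t | a. Because m = t and a | m, a | t. Since t | a, t = a.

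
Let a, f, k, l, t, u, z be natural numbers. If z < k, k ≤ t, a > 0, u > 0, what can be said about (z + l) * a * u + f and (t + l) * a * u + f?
(z + l) * a * u + f < (t + l) * a * u + f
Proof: Because z < k and k ≤ t, z < t. Then z + l < t + l. a > 0, so (z + l) * a < (t + l) * a. u > 0, so (z + l) * a * u < (t + l) * a * u. Then (z + l) * a * u + f < (t + l) * a * u + f.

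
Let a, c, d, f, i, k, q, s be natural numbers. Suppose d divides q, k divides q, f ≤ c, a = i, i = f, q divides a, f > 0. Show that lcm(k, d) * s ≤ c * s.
Since a = i and i = f, a = f. k divides q and d divides q, thus lcm(k, d) divides q. Since q divides a, lcm(k, d) divides a. Because a = f, lcm(k, d) divides f. f > 0, so lcm(k, d) ≤ f. Since f ≤ c, lcm(k, d) ≤ c. By multiplying by a non-negative, lcm(k, d) * s ≤ c * s.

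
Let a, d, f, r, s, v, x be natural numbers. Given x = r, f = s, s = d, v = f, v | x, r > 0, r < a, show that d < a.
f = s and s = d, hence f = d. v = f and v | x, so f | x. Since f = d, d | x. x = r, so d | r. Since r > 0, d ≤ r. Since r < a, d < a.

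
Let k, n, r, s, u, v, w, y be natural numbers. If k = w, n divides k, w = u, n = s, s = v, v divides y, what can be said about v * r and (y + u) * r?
v * r divides (y + u) * r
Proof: k = w and w = u, hence k = u. n = s and n divides k, thus s divides k. s = v, so v divides k. k = u, so v divides u. Since v divides y, v divides y + u. Then v * r divides (y + u) * r.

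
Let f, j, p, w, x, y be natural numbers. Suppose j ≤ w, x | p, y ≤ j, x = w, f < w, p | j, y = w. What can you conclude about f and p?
f < p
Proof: From x = w and x | p, w | p. Because y = w and y ≤ j, w ≤ j. Since j ≤ w, j = w. p | j, so p | w. Since w | p, w = p. Because f < w, f < p.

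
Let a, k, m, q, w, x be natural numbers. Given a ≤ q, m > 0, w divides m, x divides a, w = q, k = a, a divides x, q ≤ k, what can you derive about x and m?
x ≤ m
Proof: k = a and q ≤ k, therefore q ≤ a. a ≤ q, so q = a. Since w = q, w = a. a divides x and x divides a, therefore a = x. w = a, so w = x. w divides m and m > 0, thus w ≤ m. From w = x, x ≤ m.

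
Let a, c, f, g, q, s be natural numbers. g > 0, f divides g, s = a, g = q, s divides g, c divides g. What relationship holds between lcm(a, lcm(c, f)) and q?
lcm(a, lcm(c, f)) ≤ q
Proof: Since s = a and s divides g, a divides g. c divides g and f divides g, so lcm(c, f) divides g. a divides g, so lcm(a, lcm(c, f)) divides g. g > 0, so lcm(a, lcm(c, f)) ≤ g. g = q, so lcm(a, lcm(c, f)) ≤ q.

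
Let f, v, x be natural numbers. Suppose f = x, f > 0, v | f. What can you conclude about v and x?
v ≤ x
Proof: v | f and f > 0, hence v ≤ f. Since f = x, v ≤ x.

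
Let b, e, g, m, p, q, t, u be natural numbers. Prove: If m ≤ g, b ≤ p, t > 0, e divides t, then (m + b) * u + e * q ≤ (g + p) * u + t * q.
m ≤ g and b ≤ p, therefore m + b ≤ g + p. By multiplying by a non-negative, (m + b) * u ≤ (g + p) * u. e divides t and t > 0, so e ≤ t. By multiplying by a non-negative, e * q ≤ t * q. Since (m + b) * u ≤ (g + p) * u, (m + b) * u + e * q ≤ (g + p) * u + t * q.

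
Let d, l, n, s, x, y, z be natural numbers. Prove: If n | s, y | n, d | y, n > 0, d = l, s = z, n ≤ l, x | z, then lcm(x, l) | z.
From d | y and y | n, d | n. Since d = l, l | n. n > 0, so l ≤ n. n ≤ l, so n = l. s = z and n | s, therefore n | z. From n = l, l | z. Since x | z, lcm(x, l) | z.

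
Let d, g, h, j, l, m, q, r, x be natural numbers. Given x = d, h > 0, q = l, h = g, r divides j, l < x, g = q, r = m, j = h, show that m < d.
g = q and q = l, thus g = l. From j = h and r divides j, r divides h. Since h > 0, r ≤ h. Since h = g, r ≤ g. g = l, so r ≤ l. From r = m, m ≤ l. Since x = d and l < x, l < d. m ≤ l, so m < d.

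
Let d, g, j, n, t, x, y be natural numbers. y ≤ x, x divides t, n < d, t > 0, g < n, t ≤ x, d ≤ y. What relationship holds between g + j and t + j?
g + j < t + j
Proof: From x divides t and t > 0, x ≤ t. t ≤ x, so x = t. n < d and d ≤ y, therefore n < y. y ≤ x, so n < x. Since x = t, n < t. Since g < n, g < t. Then g + j < t + j.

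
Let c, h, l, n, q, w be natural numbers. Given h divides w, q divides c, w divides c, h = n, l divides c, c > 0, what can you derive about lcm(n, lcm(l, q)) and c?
lcm(n, lcm(l, q)) ≤ c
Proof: h divides w and w divides c, hence h divides c. h = n, so n divides c. From l divides c and q divides c, lcm(l, q) divides c. Because n divides c, lcm(n, lcm(l, q)) divides c. From c > 0, lcm(n, lcm(l, q)) ≤ c.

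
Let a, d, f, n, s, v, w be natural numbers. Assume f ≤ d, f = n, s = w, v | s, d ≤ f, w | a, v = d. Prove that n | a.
Because d ≤ f and f ≤ d, d = f. f = n, so d = n. s = w and v | s, therefore v | w. v = d, so d | w. Since d = n, n | w. Since w | a, n | a.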